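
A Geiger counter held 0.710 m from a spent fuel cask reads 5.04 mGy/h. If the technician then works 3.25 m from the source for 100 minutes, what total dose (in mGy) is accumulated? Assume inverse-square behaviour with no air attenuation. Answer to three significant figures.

Since intensity falls as 1/r², rate at 3.25 m:
(0.710/3.25)² = 0.04773, so 5.04 × 0.04773 = 0.2406 mGy/h.
Dose = rate × time = 0.2406 mGy/h × 1.667 h = 0.4011 mGy.

0.401 mGy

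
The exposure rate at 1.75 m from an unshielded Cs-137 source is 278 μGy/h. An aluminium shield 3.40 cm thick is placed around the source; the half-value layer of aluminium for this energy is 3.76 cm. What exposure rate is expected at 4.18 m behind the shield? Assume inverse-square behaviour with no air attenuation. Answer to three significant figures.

26.0 μGy/h

Distance alone: 278 × (1.75/4.18)² = 278 × 0.1753 = 48.73 μGy/h.
Shield: 3.40/3.76 = 0.9043 half-value layers → attenuation 2^(−0.9043) = 0.5343.
Combined: 48.73 × 0.5343 = 26.04 μGy/h.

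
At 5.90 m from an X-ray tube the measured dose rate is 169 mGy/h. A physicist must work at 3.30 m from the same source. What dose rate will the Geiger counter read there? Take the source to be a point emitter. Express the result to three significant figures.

By the inverse-square law, scaling from 5.90 m to 3.30 m:
(5.90/3.30)² = 3.197, so 169 × 3.197 = 540.3 mGy/h.

540 mGy/h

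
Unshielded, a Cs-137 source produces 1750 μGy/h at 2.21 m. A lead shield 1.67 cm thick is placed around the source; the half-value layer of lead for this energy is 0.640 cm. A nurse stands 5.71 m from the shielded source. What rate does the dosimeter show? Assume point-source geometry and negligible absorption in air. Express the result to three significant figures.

Distance alone: 1750 × (2.21/5.71)² = 1750 × 0.1498 = 262.1 μGy/h.
Shield: 1.67/0.640 = 2.609 half-value layers → attenuation 2^(−2.609) = 0.1639.
Combined: 262.1 × 0.1639 = 42.96 μGy/h.

43.0 μGy/h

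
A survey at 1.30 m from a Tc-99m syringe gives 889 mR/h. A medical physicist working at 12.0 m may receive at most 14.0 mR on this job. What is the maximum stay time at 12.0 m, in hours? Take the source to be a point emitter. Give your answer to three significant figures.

1.34 h

By the inverse-square law, rate at 12.0 m:
(1.30/12.0)² = 0.01174, so 889 × 0.01174 = 10.44 mR/h.
Stay time = 14.0 mR ÷ 10.44 mR/h = 1.341 h.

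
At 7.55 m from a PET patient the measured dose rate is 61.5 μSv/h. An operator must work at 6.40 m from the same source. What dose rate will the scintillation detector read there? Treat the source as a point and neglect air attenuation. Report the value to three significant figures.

85.6 μSv/h

Applying the 1/r² law, scaling from 7.55 m to 6.40 m:
(7.55/6.40)² = 1.392, so 61.5 × 1.392 = 85.61 μSv/h.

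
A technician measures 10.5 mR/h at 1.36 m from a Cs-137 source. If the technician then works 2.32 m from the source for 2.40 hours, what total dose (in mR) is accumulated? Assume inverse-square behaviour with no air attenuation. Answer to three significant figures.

Intensity scales as (d₁/d₂)², so rate at 2.32 m:
10.5 × (1.36/2.32)² = 10.5 × 0.3436 = 3.608 mR/h.
Dose = rate × time = 3.608 mR/h × 2.400 h = 8.659 mR.

8.66 mR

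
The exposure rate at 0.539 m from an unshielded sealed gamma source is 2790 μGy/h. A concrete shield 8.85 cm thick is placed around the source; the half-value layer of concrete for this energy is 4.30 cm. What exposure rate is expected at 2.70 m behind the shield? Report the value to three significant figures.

Distance alone: (0.539/2.70)² = 0.03985, so 2790 × 0.03985 = 111.2 μGy/h.
Shield: 8.85/4.30 = 2.058 half-value layers → attenuation 2^(−2.058) = 0.2401.
Combined: 111.2 × 0.2401 = 26.70 μGy/h.

26.7 μGy/h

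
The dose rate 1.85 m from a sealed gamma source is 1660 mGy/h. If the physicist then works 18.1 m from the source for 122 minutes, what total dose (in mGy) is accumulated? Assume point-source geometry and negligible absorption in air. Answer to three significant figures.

35.3 mGy

By the inverse-square law, rate at 18.1 m:
1660 × (1.85/18.1)² = 1660 × 0.01045 = 17.35 mGy/h.
Dose = rate × time = 17.35 mGy/h × 2.033 h = 35.27 mGy.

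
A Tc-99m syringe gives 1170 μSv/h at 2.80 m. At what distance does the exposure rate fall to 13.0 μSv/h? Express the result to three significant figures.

Applying the 1/r² law, d₂ = d₁·√(I₁/I₂).
I₁/I₂ = 1170/13.0 = 90.00, so d₂ = 2.80 × √90.00 = 26.56 m.

26.6 m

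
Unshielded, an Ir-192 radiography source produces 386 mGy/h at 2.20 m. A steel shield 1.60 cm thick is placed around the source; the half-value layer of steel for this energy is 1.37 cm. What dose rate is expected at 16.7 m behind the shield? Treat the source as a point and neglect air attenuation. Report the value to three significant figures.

2.98 mGy/h

Distance alone: 386 × (2.20/16.7)² = 386 × 0.01735 = 6.697 mGy/h.
Shield: 1.60/1.37 = 1.168 half-value layers → attenuation 2^(−1.168) = 0.4450.
Combined: 6.697 × 0.4450 = 2.980 mGy/h.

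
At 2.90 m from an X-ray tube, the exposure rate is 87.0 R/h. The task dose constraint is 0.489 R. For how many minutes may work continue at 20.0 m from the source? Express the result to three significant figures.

By the inverse-square law, rate at 20.0 m:
(2.90/20.0)² = 0.02102, so 87.0 × 0.02102 = 1.829 R/h.
Stay time = 0.489 R ÷ 1.829 R/h = 0.2674 h = 16.04 min.

16.0 min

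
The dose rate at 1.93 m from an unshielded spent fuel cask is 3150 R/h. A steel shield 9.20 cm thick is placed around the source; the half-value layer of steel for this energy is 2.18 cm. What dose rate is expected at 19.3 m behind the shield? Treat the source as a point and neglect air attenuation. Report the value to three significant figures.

Distance alone: 3150 × (1.93/19.3)² = 3150 × 0.01000 = 31.50 R/h.
Shield: 9.20/2.18 = 4.220 half-value layers → attenuation 2^(−4.220) = 0.05366.
Combined: 31.50 × 0.05366 = 1.690 R/h.

1.69 R/h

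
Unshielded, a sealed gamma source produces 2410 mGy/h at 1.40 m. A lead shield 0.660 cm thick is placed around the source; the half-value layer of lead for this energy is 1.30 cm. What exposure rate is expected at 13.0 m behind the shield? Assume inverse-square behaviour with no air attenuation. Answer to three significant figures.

19.7 mGy/h

Distance alone: (1.40/13.0)² = 0.01160, so 2410 × 0.01160 = 27.96 mGy/h.
Shield: 0.660/1.30 = 0.5077 half-value layers → attenuation 2^(−0.5077) = 0.7033.
Combined: 27.96 × 0.7033 = 19.66 mGy/h.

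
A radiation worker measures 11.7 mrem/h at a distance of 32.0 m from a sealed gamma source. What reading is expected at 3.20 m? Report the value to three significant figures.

Since intensity falls as 1/r², the rate at 3.20 m is
(32.0/3.20)² = 100.0, so 11.7 × 100.0 = 1170 mrem/h.

1170 mrem/h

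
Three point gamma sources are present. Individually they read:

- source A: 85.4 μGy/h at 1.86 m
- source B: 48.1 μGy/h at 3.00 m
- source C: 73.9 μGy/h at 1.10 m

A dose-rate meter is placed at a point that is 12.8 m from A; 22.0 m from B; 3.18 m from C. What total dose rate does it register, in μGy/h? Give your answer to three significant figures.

By superposition, sum each source's inverse-square contribution:
A: 85.4 × (1.86/12.8)² = 1.803 μGy/h
B: 48.1 × (3.00/22.0)² = 0.8944 μGy/h
C: 73.9 × (1.10/3.18)² = 8.843 μGy/h
Total = 1.803 + 0.8944 + 8.843 = 11.54 μGy/h.

11.5 μGy/h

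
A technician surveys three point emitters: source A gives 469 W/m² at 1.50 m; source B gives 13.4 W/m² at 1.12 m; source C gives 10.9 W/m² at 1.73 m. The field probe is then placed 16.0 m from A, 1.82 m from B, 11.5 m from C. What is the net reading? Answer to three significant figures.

By superposition, sum each source's inverse-square contribution:
A: 469 × (1.50/16.0)² = 4.122 W/m²
B: 13.4 × (1.12/1.82)² = 5.075 W/m²
C: 10.9 × (1.73/11.5)² = 0.2467 W/m²
Total = 4.122 + 5.075 + 0.2467 = 9.444 W/m².

9.44 W/m²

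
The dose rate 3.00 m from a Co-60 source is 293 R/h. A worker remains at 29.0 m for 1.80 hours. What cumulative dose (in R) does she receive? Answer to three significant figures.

5.64 R

Using I₁d₁² = I₂d₂², rate at 29.0 m:
(3.00/29.0)² = 0.01070, so 293 × 0.01070 = 3.135 R/h.
Dose = rate × time = 3.135 R/h × 1.800 h = 5.643 R.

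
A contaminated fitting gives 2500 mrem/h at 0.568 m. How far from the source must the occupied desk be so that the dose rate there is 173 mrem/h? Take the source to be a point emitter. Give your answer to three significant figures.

Using I₁d₁² = I₂d₂², d₂ = d₁·√(I₁/I₂).
I₁/I₂ = 2500/173 = 14.45, so d₂ = 0.568 × √14.45 = 2.159 m.

2.16 m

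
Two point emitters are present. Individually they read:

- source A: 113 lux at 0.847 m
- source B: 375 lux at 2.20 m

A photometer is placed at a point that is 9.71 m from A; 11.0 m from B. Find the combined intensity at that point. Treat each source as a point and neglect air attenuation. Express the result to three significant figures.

15.9 lux

By superposition, sum each source's inverse-square contribution:
A: 113 × (0.847/9.71)² = 0.8598 lux
B: 375 × (2.20/11.0)² = 15.00 lux
Total = 0.8598 + 15.00 = 15.86 lux.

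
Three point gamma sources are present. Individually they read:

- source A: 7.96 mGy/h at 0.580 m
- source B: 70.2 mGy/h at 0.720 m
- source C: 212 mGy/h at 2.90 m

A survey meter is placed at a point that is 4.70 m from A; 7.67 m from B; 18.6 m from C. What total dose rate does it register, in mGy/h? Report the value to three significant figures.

5.89 mGy/h

Each source contributes Iᵢ·(dᵢ/rᵢ)²; contributions add.
A: 7.96 × (0.580/4.70)² = 0.1212 mGy/h
B: 70.2 × (0.720/7.67)² = 0.6186 mGy/h
C: 212 × (2.90/18.6)² = 5.154 mGy/h
Total = 0.1212 + 0.6186 + 5.154 = 5.894 mGy/h.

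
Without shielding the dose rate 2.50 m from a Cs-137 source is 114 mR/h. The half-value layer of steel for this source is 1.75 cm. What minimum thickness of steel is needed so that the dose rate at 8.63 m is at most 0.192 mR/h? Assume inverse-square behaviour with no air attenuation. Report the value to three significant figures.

At 8.63 m, distance alone gives 114 × (2.50/8.63)² = 114 × 0.08392 = 9.567 mR/h.
Further attenuation needed: 9.567/0.192 = 49.83.
n = log₂(49.83) = 5.639 half-value layers.
Thickness = 5.639 × 1.75 cm = 9.868 cm.

9.87 cm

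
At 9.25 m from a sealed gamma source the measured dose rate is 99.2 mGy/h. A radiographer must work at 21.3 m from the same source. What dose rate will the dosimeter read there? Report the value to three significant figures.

18.7 mGy/h

By the inverse-square law, scaling from 9.25 m to 21.3 m:
99.2 × (9.25/21.3)² = 99.2 × 0.1886 = 18.71 mGy/h.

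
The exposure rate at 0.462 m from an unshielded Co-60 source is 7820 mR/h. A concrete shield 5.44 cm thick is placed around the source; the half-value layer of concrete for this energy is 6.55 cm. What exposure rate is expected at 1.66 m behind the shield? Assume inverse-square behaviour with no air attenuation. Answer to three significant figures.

Distance alone: 7820 × (0.462/1.66)² = 7820 × 0.07746 = 605.7 mR/h.
Shield: 5.44/6.55 = 0.8305 half-value layers → attenuation 2^(−0.8305) = 0.5623.
Combined: 605.7 × 0.5623 = 340.6 mR/h.

341 mR/h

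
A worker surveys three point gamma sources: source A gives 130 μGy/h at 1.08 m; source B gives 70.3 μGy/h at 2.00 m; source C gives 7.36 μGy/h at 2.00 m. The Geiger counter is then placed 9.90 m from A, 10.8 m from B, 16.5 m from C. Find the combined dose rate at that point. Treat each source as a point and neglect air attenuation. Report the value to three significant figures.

By superposition, sum each source's inverse-square contribution:
A: 130 × (1.08/9.90)² = 1.547 μGy/h
B: 70.3 × (2.00/10.8)² = 2.411 μGy/h
C: 7.36 × (2.00/16.5)² = 0.1081 μGy/h
Total = 1.547 + 2.411 + 0.1081 = 4.066 μGy/h.

4.07 μGy/h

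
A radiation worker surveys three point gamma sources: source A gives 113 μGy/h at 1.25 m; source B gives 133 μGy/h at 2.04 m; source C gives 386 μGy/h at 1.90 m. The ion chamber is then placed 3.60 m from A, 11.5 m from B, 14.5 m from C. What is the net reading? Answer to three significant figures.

By superposition, sum each source's inverse-square contribution:
A: 113 × (1.25/3.60)² = 13.62 μGy/h
B: 133 × (2.04/11.5)² = 4.185 μGy/h
C: 386 × (1.90/14.5)² = 6.628 μGy/h
Total = 13.62 + 4.185 + 6.628 = 24.43 μGy/h.

24.4 μGy/h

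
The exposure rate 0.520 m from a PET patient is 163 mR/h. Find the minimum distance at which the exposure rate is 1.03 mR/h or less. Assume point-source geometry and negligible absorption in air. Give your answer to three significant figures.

6.54 m

Using I₁d₁² = I₂d₂², d₂ = d₁·√(I₁/I₂).
I₁/I₂ = 163/1.03 = 158.3, so d₂ = 0.520 × √158.3 = 6.543 m.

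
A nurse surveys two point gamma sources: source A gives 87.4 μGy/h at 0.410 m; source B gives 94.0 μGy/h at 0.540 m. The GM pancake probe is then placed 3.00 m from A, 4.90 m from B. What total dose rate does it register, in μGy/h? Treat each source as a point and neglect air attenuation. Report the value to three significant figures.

By superposition, sum each source's inverse-square contribution:
A: 87.4 × (0.410/3.00)² = 1.632 μGy/h
B: 94.0 × (0.540/4.90)² = 1.142 μGy/h
Total = 1.632 + 1.142 = 2.774 μGy/h.

2.77 μGy/h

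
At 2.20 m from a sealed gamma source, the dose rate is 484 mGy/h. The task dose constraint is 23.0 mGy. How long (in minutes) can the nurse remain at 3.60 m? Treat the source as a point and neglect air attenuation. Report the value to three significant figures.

7.63 min

Applying the 1/r² law, rate at 3.60 m:
(2.20/3.60)² = 0.3735, so 484 × 0.3735 = 180.8 mGy/h.
Stay time = 23.0 mGy ÷ 180.8 mGy/h = 0.1272 h = 7.632 min.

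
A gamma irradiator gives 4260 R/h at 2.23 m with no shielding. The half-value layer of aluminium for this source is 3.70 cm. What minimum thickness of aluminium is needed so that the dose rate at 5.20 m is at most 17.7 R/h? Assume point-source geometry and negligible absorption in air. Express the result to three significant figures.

At 5.20 m, distance alone gives (2.23/5.20)² = 0.1839, so 4260 × 0.1839 = 783.4 R/h.
Further attenuation needed: 783.4/17.7 = 44.26.
n = log₂(44.26) = 5.468 half-value layers.
Thickness = 5.468 × 3.70 cm = 20.23 cm.

20.2 cm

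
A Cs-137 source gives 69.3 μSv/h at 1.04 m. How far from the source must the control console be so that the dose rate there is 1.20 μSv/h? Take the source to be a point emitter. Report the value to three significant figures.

7.90 m

Since intensity falls as 1/r², d₂ = d₁·√(I₁/I₂).
I₁/I₂ = 69.3/1.20 = 57.75, so d₂ = 1.04 × √57.75 = 7.903 m.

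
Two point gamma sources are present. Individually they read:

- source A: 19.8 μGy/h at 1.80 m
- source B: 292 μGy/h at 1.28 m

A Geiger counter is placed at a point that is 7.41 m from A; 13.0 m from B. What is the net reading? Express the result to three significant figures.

4.00 μGy/h

Each source contributes Iᵢ·(dᵢ/rᵢ)²; contributions add.
A: 19.8 × (1.80/7.41)² = 1.168 μGy/h
B: 292 × (1.28/13.0)² = 2.831 μGy/h
Total = 1.168 + 2.831 = 3.999 μGy/h.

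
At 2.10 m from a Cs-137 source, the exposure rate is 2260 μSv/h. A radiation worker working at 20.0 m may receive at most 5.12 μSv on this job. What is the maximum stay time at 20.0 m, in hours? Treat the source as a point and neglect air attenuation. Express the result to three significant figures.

0.205 h

Using I₁d₁² = I₂d₂², rate at 20.0 m:
(2.10/20.0)² = 0.01103, so 2260 × 0.01103 = 24.93 μSv/h.
Stay time = 5.12 μSv ÷ 24.93 μSv/h = 0.2054 h.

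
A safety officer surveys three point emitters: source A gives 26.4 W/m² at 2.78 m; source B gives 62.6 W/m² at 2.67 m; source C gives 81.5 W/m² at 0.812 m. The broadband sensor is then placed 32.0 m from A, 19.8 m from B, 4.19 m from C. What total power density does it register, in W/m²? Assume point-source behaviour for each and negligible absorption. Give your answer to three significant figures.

By superposition, sum each source's inverse-square contribution:
A: 26.4 × (2.78/32.0)² = 0.1992 W/m²
B: 62.6 × (2.67/19.8)² = 1.138 W/m²
C: 81.5 × (0.812/4.19)² = 3.061 W/m²
Total = 0.1992 + 1.138 + 3.061 = 4.398 W/m².

4.40 W/m²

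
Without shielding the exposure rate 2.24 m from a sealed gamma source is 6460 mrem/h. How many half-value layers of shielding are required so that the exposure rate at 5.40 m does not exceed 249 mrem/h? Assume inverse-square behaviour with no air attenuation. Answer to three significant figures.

At 5.40 m, distance alone gives (2.24/5.40)² = 0.1721, so 6460 × 0.1721 = 1112 mrem/h.
Further attenuation needed: 1112/249 = 4.466.
n = log₂(4.466) = 2.159 half-value layers.

2.16 half-value layers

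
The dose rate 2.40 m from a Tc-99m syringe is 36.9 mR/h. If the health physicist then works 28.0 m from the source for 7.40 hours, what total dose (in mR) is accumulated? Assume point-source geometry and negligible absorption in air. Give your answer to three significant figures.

By the inverse-square law, rate at 28.0 m:
(2.40/28.0)² = 0.007347, so 36.9 × 0.007347 = 0.2711 mR/h.
Dose = rate × time = 0.2711 mR/h × 7.400 h = 2.006 mR.

2.01 mR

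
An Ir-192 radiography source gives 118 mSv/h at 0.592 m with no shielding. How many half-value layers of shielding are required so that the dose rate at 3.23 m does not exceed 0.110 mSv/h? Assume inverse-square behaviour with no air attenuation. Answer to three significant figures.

At 3.23 m, distance alone gives 118 × (0.592/3.23)² = 118 × 0.03359 = 3.964 mSv/h.
Further attenuation needed: 3.964/0.110 = 36.04.
n = log₂(36.04) = 5.172 half-value layers.

5.17 half-value layers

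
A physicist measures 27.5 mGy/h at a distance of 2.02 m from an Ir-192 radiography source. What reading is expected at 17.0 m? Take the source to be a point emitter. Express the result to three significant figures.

Since intensity falls as 1/r², the rate at 17.0 m is
(2.02/17.0)² = 0.01412, so 27.5 × 0.01412 = 0.3883 mGy/h.

0.388 mGy/h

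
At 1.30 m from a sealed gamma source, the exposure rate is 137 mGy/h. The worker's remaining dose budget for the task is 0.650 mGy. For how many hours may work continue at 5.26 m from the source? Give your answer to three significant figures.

0.0777 h

Applying the 1/r² law, rate at 5.26 m:
(1.30/5.26)² = 0.06108, so 137 × 0.06108 = 8.368 mGy/h.
Stay time = 0.650 mGy ÷ 8.368 mGy/h = 0.07768 h.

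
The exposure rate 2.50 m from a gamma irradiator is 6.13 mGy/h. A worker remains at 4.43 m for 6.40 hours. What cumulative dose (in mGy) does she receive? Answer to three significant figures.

By the inverse-square law, rate at 4.43 m:
(2.50/4.43)² = 0.3185, so 6.13 × 0.3185 = 1.952 mGy/h.
Dose = rate × time = 1.952 mGy/h × 6.400 h = 12.49 mGy.

12.5 mGy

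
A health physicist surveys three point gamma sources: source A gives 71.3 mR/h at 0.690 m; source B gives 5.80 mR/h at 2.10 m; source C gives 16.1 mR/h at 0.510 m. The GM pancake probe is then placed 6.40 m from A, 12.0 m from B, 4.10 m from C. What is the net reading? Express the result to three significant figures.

By superposition, sum each source's inverse-square contribution:
A: 71.3 × (0.690/6.40)² = 0.8288 mR/h
B: 5.80 × (2.10/12.0)² = 0.1776 mR/h
C: 16.1 × (0.510/4.10)² = 0.2491 mR/h
Total = 0.8288 + 0.1776 + 0.2491 = 1.256 mR/h.

1.26 mR/h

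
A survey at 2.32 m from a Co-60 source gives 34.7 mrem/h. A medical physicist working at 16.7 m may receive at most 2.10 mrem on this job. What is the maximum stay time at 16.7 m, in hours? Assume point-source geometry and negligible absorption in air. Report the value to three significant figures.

3.14 h

Applying the 1/r² law, rate at 16.7 m:
34.7 × (2.32/16.7)² = 34.7 × 0.01930 = 0.6697 mrem/h.
Stay time = 2.10 mrem ÷ 0.6697 mrem/h = 3.136 h.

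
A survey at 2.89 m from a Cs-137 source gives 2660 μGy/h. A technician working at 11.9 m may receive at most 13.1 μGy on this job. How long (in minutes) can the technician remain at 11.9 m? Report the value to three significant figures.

5.01 min

Applying the 1/r² law, rate at 11.9 m:
2660 × (2.89/11.9)² = 2660 × 0.05898 = 156.9 μGy/h.
Stay time = 13.1 μGy ÷ 156.9 μGy/h = 0.08349 h = 5.009 min.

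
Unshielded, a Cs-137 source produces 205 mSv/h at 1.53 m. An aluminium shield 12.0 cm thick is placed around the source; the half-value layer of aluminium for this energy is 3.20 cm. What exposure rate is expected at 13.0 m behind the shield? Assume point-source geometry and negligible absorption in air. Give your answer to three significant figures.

Distance alone: 205 × (1.53/13.0)² = 205 × 0.01385 = 2.839 mSv/h.
Shield: 12.0/3.20 = 3.750 half-value layers → attenuation 2^(−3.750) = 0.07433.
Combined: 2.839 × 0.07433 = 0.2110 mSv/h.

0.211 mSv/h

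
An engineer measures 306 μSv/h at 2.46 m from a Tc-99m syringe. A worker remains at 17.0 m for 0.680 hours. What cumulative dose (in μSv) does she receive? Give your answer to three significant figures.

4.36 μSv

By the inverse-square law, rate at 17.0 m:
(2.46/17.0)² = 0.02094, so 306 × 0.02094 = 6.408 μSv/h.
Dose = rate × time = 6.408 μSv/h × 0.6800 h = 4.357 μSv.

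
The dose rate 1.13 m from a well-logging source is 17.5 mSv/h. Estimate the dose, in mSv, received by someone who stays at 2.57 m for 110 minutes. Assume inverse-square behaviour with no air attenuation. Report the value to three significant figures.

6.20 mSv

Since intensity falls as 1/r², rate at 2.57 m:
17.5 × (1.13/2.57)² = 17.5 × 0.1933 = 3.383 mSv/h.
Dose = rate × time = 3.383 mSv/h × 1.833 h = 6.201 mSv.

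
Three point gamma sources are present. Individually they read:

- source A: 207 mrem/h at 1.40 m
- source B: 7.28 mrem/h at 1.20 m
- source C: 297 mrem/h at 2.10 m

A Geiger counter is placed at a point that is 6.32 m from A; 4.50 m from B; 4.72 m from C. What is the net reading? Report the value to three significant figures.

69.5 mrem/h

By superposition, sum each source's inverse-square contribution:
A: 207 × (1.40/6.32)² = 10.16 mrem/h
B: 7.28 × (1.20/4.50)² = 0.5177 mrem/h
C: 297 × (2.10/4.72)² = 58.79 mrem/h
Total = 10.16 + 0.5177 + 58.79 = 69.47 mrem/h.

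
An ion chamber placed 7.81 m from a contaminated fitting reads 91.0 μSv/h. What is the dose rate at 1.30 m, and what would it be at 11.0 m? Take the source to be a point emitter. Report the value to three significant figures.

Since intensity falls as 1/r²,
At 1.30 m: (7.81/1.30)² = 36.09, so 91.0 × 36.09 = 3284 μSv/h
At 11.0 m: (1.30/11.0)² = 0.01397, so 3284 × 0.01397 = 45.88 μSv/h.

3280 μSv/h; 45.9 μSv/h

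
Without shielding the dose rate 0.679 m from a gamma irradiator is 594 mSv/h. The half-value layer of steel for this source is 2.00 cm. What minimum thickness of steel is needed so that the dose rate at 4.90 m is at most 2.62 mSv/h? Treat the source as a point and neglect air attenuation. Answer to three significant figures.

At 4.90 m, distance alone gives 594 × (0.679/4.90)² = 594 × 0.01920 = 11.40 mSv/h.
Further attenuation needed: 11.40/2.62 = 4.351.
n = log₂(4.351) = 2.121 half-value layers.
Thickness = 2.121 × 2.00 cm = 4.242 cm.

4.24 cm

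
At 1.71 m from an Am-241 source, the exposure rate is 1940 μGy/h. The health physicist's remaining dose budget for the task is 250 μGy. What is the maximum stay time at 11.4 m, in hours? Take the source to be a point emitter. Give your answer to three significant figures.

Intensity scales as (d₁/d₂)², so rate at 11.4 m:
(1.71/11.4)² = 0.02250, so 1940 × 0.02250 = 43.65 μGy/h.
Stay time = 250 μGy ÷ 43.65 μGy/h = 5.727 h.

5.73 h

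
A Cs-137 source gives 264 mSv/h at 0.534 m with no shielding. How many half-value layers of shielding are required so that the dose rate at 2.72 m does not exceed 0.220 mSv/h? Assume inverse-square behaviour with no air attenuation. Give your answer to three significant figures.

5.53 half-value layers

At 2.72 m, distance alone gives (0.534/2.72)² = 0.03854, so 264 × 0.03854 = 10.17 mSv/h.
Further attenuation needed: 10.17/0.220 = 46.23.
n = log₂(46.23) = 5.531 half-value layers.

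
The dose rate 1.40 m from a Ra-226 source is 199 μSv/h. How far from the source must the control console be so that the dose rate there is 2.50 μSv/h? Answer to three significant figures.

Since intensity falls as 1/r², d₂ = d₁·√(I₁/I₂).
I₁/I₂ = 199/2.50 = 79.60, so d₂ = 1.40 × √79.60 = 12.49 m.

12.5 m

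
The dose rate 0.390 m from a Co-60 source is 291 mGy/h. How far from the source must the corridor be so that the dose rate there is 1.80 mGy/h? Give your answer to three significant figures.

4.96 m

Intensity scales as (d₁/d₂)², so d₂ = d₁·√(I₁/I₂).
I₁/I₂ = 291/1.80 = 161.7, so d₂ = 0.390 × √161.7 = 4.959 m.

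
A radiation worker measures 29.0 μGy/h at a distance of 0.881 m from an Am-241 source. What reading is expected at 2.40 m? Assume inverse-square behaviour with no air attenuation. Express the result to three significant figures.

3.91 μGy/h

Applying the 1/r² law, the rate at 2.40 m is
29.0 × (0.881/2.40)² = 29.0 × 0.1348 = 3.909 μGy/h.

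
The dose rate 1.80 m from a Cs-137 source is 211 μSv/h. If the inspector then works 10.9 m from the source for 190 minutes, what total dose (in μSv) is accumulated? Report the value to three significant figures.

By the inverse-square law, rate at 10.9 m:
211 × (1.80/10.9)² = 211 × 0.02727 = 5.754 μSv/h.
Dose = rate × time = 5.754 μSv/h × 3.167 h = 18.22 μSv.

18.2 μSv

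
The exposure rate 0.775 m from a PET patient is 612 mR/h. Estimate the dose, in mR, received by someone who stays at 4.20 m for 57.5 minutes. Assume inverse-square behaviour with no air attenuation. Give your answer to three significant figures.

20.0 mR

By the inverse-square law, rate at 4.20 m:
612 × (0.775/4.20)² = 612 × 0.03405 = 20.84 mR/h.
Dose = rate × time = 20.84 mR/h × 0.9583 h = 19.97 mR.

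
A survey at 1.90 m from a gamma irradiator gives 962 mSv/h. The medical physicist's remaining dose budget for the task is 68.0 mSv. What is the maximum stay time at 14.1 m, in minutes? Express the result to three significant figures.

234 min

Using I₁d₁² = I₂d₂², rate at 14.1 m:
(1.90/14.1)² = 0.01816, so 962 × 0.01816 = 17.47 mSv/h.
Stay time = 68.0 mSv ÷ 17.47 mSv/h = 3.892 h = 233.5 min.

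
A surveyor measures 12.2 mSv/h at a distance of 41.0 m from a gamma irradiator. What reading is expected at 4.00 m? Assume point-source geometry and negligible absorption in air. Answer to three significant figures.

By the inverse-square law, the rate at 4.00 m is
(41.0/4.00)² = 105.1, so 12.2 × 105.1 = 1282 mSv/h.

1280 mSv/h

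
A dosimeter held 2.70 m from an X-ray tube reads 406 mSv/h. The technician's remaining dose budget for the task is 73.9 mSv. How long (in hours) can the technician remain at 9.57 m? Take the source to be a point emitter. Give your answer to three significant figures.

Using I₁d₁² = I₂d₂², rate at 9.57 m:
(2.70/9.57)² = 0.07960, so 406 × 0.07960 = 32.32 mSv/h.
Stay time = 73.9 mSv ÷ 32.32 mSv/h = 2.287 h.

2.29 h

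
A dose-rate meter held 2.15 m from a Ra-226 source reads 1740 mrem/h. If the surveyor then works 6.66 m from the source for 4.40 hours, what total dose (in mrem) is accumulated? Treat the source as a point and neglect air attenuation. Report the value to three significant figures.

798 mrem

Since intensity falls as 1/r², rate at 6.66 m:
(2.15/6.66)² = 0.1042, so 1740 × 0.1042 = 181.3 mrem/h.
Dose = rate × time = 181.3 mrem/h × 4.400 h = 797.7 mrem.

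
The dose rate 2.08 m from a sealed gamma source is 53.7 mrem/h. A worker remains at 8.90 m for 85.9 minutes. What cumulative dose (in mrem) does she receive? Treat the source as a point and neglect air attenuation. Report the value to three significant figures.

4.20 mrem

Intensity scales as (d₁/d₂)², so rate at 8.90 m:
53.7 × (2.08/8.90)² = 53.7 × 0.05462 = 2.933 mrem/h.
Dose = rate × time = 2.933 mrem/h × 1.432 h = 4.200 mrem.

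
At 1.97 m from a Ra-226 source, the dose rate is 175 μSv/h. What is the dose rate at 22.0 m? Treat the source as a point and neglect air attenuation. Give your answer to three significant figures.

1.40 μSv/h

Intensity scales as (d₁/d₂)², so the rate at 22.0 m is
(1.97/22.0)² = 0.008018, so 175 × 0.008018 = 1.403 μSv/h.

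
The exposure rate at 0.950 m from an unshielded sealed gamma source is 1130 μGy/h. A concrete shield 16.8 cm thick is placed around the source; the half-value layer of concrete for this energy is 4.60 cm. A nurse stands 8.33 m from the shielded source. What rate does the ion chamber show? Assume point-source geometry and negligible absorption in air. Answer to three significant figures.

Distance alone: 1130 × (0.950/8.33)² = 1130 × 0.01301 = 14.70 μGy/h.
Shield: 16.8/4.60 = 3.652 half-value layers → attenuation 2^(−3.652) = 0.07955.
Combined: 14.70 × 0.07955 = 1.169 μGy/h.

1.17 μGy/h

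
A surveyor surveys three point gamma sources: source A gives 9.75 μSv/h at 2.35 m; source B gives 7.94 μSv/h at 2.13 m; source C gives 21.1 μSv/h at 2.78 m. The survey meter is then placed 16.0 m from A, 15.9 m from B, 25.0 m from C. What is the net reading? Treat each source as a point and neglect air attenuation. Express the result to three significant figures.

0.614 μSv/h

Each source contributes Iᵢ·(dᵢ/rᵢ)²; contributions add.
A: 9.75 × (2.35/16.0)² = 0.2103 μSv/h
B: 7.94 × (2.13/15.9)² = 0.1425 μSv/h
C: 21.1 × (2.78/25.0)² = 0.2609 μSv/h
Total = 0.2103 + 0.1425 + 0.2609 = 0.6137 μSv/h.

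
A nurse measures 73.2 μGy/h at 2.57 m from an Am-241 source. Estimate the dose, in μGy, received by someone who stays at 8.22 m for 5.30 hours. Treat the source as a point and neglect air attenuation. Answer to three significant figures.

Using I₁d₁² = I₂d₂², rate at 8.22 m:
(2.57/8.22)² = 0.09775, so 73.2 × 0.09775 = 7.155 μGy/h.
Dose = rate × time = 7.155 μGy/h × 5.300 h = 37.92 μGy.

37.9 μGy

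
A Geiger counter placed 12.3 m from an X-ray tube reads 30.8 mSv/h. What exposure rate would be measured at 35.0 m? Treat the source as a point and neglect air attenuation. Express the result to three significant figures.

Applying the 1/r² law, scaling from 12.3 m to 35.0 m:
30.8 × (12.3/35.0)² = 30.8 × 0.1235 = 3.804 mSv/h.

3.80 mSv/h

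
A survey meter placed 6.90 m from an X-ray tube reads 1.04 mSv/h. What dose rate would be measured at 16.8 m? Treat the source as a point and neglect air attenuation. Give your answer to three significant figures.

0.175 mSv/h

Since intensity falls as 1/r², scaling from 6.90 m to 16.8 m:
1.04 × (6.90/16.8)² = 1.04 × 0.1687 = 0.1754 mSv/h.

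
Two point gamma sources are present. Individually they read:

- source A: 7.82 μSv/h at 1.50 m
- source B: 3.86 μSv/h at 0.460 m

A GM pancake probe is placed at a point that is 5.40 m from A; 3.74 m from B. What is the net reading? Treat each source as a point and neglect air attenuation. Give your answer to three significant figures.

By superposition, sum each source's inverse-square contribution:
A: 7.82 × (1.50/5.40)² = 0.6034 μSv/h
B: 3.86 × (0.460/3.74)² = 0.05839 μSv/h
Total = 0.6034 + 0.05839 = 0.6618 μSv/h.

0.662 μSv/h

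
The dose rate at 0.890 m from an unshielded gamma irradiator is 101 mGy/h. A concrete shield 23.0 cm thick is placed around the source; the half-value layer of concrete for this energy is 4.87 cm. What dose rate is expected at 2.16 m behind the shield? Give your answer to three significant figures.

0.649 mGy/h

Distance alone: (0.890/2.16)² = 0.1698, so 101 × 0.1698 = 17.15 mGy/h.
Shield: 23.0/4.87 = 4.723 half-value layers → attenuation 2^(−4.723) = 0.03786.
Combined: 17.15 × 0.03786 = 0.6493 mGy/h.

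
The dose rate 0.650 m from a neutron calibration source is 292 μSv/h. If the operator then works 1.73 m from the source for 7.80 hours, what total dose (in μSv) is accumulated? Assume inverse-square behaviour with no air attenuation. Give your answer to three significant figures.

322 μSv

Intensity scales as (d₁/d₂)², so rate at 1.73 m:
(0.650/1.73)² = 0.1412, so 292 × 0.1412 = 41.23 μSv/h.
Dose = rate × time = 41.23 μSv/h × 7.800 h = 321.6 μSv.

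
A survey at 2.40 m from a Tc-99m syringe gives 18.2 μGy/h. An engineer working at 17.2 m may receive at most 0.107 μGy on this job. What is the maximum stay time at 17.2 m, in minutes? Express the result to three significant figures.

Since intensity falls as 1/r², rate at 17.2 m:
18.2 × (2.40/17.2)² = 18.2 × 0.01947 = 0.3544 μGy/h.
Stay time = 0.107 μGy ÷ 0.3544 μGy/h = 0.3019 h = 18.11 min.

18.1 min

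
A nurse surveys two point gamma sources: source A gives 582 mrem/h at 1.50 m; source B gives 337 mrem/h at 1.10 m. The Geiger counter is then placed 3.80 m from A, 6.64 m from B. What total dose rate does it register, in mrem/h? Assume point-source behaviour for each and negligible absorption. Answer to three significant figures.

99.9 mrem/h

By superposition, sum each source's inverse-square contribution:
A: 582 × (1.50/3.80)² = 90.69 mrem/h
B: 337 × (1.10/6.64)² = 9.249 mrem/h
Total = 90.69 + 9.249 = 99.94 mrem/h.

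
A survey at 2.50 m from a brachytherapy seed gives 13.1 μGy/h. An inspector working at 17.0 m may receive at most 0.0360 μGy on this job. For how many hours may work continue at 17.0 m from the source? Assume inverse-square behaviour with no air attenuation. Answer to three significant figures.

0.127 h

Using I₁d₁² = I₂d₂², rate at 17.0 m:
(2.50/17.0)² = 0.02163, so 13.1 × 0.02163 = 0.2834 μGy/h.
Stay time = 0.0360 μGy ÷ 0.2834 μGy/h = 0.1270 h.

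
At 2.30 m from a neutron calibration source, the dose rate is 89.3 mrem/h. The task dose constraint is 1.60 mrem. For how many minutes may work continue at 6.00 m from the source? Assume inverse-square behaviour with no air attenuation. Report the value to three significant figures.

Since intensity falls as 1/r², rate at 6.00 m:
(2.30/6.00)² = 0.1469, so 89.3 × 0.1469 = 13.12 mrem/h.
Stay time = 1.60 mrem ÷ 13.12 mrem/h = 0.1220 h = 7.320 min.

7.32 min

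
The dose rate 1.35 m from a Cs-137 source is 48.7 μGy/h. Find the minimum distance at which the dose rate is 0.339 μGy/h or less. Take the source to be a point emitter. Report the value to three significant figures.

Intensity scales as (d₁/d₂)², so d₂ = d₁·√(I₁/I₂).
I₁/I₂ = 48.7/0.339 = 143.7, so d₂ = 1.35 × √143.7 = 16.18 m.

16.2 m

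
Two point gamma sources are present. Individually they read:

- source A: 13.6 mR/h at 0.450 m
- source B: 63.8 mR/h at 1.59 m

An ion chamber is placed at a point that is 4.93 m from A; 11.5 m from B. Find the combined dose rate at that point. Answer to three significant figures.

1.33 mR/h

Each source contributes Iᵢ·(dᵢ/rᵢ)²; contributions add.
A: 13.6 × (0.450/4.93)² = 0.1133 mR/h
B: 63.8 × (1.59/11.5)² = 1.220 mR/h
Total = 0.1133 + 1.220 = 1.333 mR/h.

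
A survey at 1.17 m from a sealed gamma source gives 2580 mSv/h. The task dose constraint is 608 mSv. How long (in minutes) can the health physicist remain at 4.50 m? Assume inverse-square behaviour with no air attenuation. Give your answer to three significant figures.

Intensity scales as (d₁/d₂)², so rate at 4.50 m:
2580 × (1.17/4.50)² = 2580 × 0.06760 = 174.4 mSv/h.
Stay time = 608 mSv ÷ 174.4 mSv/h = 3.486 h = 209.2 min.

209 min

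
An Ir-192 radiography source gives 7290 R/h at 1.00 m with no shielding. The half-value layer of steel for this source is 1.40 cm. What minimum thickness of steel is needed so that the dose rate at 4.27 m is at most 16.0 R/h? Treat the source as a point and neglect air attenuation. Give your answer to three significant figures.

6.50 cm

At 4.27 m, distance alone gives 7290 × (1.00/4.27)² = 7290 × 0.05485 = 399.9 R/h.
Further attenuation needed: 399.9/16.0 = 24.99.
n = log₂(24.99) = 4.643 half-value layers.
Thickness = 4.643 × 1.40 cm = 6.500 cm.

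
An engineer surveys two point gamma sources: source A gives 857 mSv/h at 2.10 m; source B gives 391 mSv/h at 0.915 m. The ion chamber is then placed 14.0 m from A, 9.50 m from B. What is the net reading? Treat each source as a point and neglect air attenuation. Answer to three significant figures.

By superposition, sum each source's inverse-square contribution:
A: 857 × (2.10/14.0)² = 19.28 mSv/h
B: 391 × (0.915/9.50)² = 3.627 mSv/h
Total = 19.28 + 3.627 = 22.91 mSv/h.

22.9 mSv/h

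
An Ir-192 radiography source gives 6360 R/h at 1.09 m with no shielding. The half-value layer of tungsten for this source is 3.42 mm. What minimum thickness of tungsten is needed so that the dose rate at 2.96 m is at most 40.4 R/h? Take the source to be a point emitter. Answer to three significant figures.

At 2.96 m, distance alone gives (1.09/2.96)² = 0.1356, so 6360 × 0.1356 = 862.4 R/h.
Further attenuation needed: 862.4/40.4 = 21.35.
n = log₂(21.35) = 4.416 half-value layers.
Thickness = 4.416 × 3.42 mm = 15.10 mm.

15.1 mm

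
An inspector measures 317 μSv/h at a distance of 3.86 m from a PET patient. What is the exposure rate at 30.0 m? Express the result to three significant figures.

5.25 μSv/h

Intensity scales as (d₁/d₂)², so the rate at 30.0 m is
(3.86/30.0)² = 0.01656, so 317 × 0.01656 = 5.250 μSv/h.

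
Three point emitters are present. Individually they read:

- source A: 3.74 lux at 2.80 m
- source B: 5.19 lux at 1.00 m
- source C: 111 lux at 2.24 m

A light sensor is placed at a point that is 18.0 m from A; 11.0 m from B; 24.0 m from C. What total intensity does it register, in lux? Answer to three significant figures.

Each source contributes Iᵢ·(dᵢ/rᵢ)²; contributions add.
A: 3.74 × (2.80/18.0)² = 0.09050 lux
B: 5.19 × (1.00/11.0)² = 0.04289 lux
C: 111 × (2.24/24.0)² = 0.9669 lux
Total = 0.09050 + 0.04289 + 0.9669 = 1.100 lux.

1.10 lux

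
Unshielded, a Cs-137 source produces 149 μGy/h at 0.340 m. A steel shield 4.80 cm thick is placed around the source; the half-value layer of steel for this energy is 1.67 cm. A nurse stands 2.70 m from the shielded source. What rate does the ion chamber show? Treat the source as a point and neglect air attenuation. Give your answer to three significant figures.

Distance alone: 149 × (0.340/2.70)² = 149 × 0.01586 = 2.363 μGy/h.
Shield: 4.80/1.67 = 2.874 half-value layers → attenuation 2^(−2.874) = 0.1364.
Combined: 2.363 × 0.1364 = 0.3223 μGy/h.

0.322 μGy/h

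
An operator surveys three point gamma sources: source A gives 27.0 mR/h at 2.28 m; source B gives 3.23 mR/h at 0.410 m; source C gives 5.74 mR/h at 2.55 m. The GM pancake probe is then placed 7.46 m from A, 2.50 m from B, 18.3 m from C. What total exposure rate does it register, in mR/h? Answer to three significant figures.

Each source contributes Iᵢ·(dᵢ/rᵢ)²; contributions add.
A: 27.0 × (2.28/7.46)² = 2.522 mR/h
B: 3.23 × (0.410/2.50)² = 0.08687 mR/h
C: 5.74 × (2.55/18.3)² = 0.1115 mR/h
Total = 2.522 + 0.08687 + 0.1115 = 2.720 mR/h.

2.72 mR/h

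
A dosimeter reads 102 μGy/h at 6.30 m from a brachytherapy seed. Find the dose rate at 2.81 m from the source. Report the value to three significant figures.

513 μGy/h

Using I₁d₁² = I₂d₂², the rate at 2.81 m is
102 × (6.30/2.81)² = 102 × 5.027 = 512.8 μGy/h.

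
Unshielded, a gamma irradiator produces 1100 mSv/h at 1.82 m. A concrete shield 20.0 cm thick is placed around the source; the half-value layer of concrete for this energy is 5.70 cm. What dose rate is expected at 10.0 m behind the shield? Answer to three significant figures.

3.20 mSv/h

Distance alone: 1100 × (1.82/10.0)² = 1100 × 0.03312 = 36.43 mSv/h.
Shield: 20.0/5.70 = 3.509 half-value layers → attenuation 2^(−3.509) = 0.08784.
Combined: 36.43 × 0.08784 = 3.200 mSv/h.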